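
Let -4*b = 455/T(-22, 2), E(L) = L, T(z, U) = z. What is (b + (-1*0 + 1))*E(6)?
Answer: 1629/44 ≈ 37.023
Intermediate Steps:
b = 455/88 (b = -455/(4*(-22)) = -455*(-1)/(4*22) = -¼*(-455/22) = 455/88 ≈ 5.1705)
(b + (-1*0 + 1))*E(6) = (455/88 + (-1*0 + 1))*6 = (455/88 + (0 + 1))*6 = (455/88 + 1)*6 = (543/88)*6 = 1629/44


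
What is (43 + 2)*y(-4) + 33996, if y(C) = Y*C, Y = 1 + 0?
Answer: 33816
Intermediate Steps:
Y = 1
y(C) = C (y(C) = 1*C = C)
(43 + 2)*y(-4) + 33996 = (43 + 2)*(-4) + 33996 = 45*(-4) + 33996 = -180 + 33996 = 33816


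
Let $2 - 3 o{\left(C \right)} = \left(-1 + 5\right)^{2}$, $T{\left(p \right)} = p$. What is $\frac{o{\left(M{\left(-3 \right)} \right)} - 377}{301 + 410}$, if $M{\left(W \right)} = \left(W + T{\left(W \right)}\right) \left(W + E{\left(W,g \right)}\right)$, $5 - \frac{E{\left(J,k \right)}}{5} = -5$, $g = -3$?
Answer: $- \frac{1145}{2133} \approx -0.5368$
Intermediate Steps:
$E{\left(J,k \right)} = 50$ ($E{\left(J,k \right)} = 25 - -25 = 25 + 25 = 50$)
$M{\left(W \right)} = 2 W \left(50 + W\right)$ ($M{\left(W \right)} = \left(W + W\right) \left(W + 50\right) = 2 W \left(50 + W\right)$)
$o{\left(C \right)} = - \frac{14}{3}$ ($o{\left(C \right)} = \frac{2}{3} - \frac{\left(-1 + 5\right)^{2}}{3} = \frac{2}{3} - \frac{4^{2}}{3} = \frac{2}{3} - \frac{16}{3} = - \frac{14}{3}$)
$\frac{o{\left(M{\left(-3 \right)} \right)} - 377}{301 + 410} = \frac{- \frac{14}{3} - 377}{301 + 410} = - \frac{1145}{3 \cdot 711} = \left(- \frac{1145}{3}\right) \frac{1}{711} = - \frac{1145}{2133}$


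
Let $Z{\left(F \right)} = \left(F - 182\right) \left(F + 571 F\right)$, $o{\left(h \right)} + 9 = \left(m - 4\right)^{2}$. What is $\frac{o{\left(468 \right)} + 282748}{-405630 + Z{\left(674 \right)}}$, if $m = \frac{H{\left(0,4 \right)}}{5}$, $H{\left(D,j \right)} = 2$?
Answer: $\frac{7068799}{4731853650} \approx 0.0014939$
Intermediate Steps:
$m = \frac{2}{5} \approx 0.4$
$o{\left(h \right)} = \frac{99}{25}$ ($o{\left(h \right)} = -9 + \left(\frac{2}{5} - 4\right)^{2} = -9 + \left(- \frac{18}{5}\right)^{2} = -9 + \frac{324}{25} = \frac{99}{25}$)
$Z{\left(F \right)} = 572 F \left(-182 + F\right)$ ($Z{\left(F \right)} = \left(-182 + F\right) 572 F = 572 F \left(-182 + F\right)$)
$\frac{o{\left(468 \right)} + 282748}{-405630 + Z{\left(674 \right)}} = \frac{\frac{99}{25} + 282748}{-405630 + 572 \cdot 674 \left(-182 + 674\right)} = \frac{7068799}{25 \left(-405630 + 572 \cdot 674 \cdot 492\right)} = \frac{7068799}{25 \left(-405630 + 189679776\right)} = \frac{7068799}{25 \cdot 189274146} = \frac{7068799}{25} \cdot \frac{1}{189274146} = \frac{7068799}{4731853650}$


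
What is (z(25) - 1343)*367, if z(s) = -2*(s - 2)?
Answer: -509763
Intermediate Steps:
z(s) = 4 - 2*s (z(s) = -2*(-2 + s) = 4 - 2*s)
(z(25) - 1343)*367 = ((4 - 2*25) - 1343)*367 = ((4 - 50) - 1343)*367 = (-46 - 1343)*367 = -1389*367 = -509763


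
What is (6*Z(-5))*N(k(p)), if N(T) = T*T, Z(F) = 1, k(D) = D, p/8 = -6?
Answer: 13824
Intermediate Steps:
p = -48 (p = 8*(-6) = -48)
N(T) = T²
(6*Z(-5))*N(k(p)) = (6*1)*(-48)² = 6*2304 = 13824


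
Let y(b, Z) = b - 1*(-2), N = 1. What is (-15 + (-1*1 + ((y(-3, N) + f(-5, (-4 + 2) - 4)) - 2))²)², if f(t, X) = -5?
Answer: 4356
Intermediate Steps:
y(b, Z) = 2 + b (y(b, Z) = b + 2 = 2 + b)
(-15 + (-1*1 + ((y(-3, N) + f(-5, (-4 + 2) - 4)) - 2))²)² = (-15 + (-1*1 + (((2 - 3) - 5) - 2))²)² = (-15 + (-1 + ((-1 - 5) - 2))²)² = (-15 + (-1 + (-6 - 2))²)² = (-15 + (-1 - 8)²)² = (-15 + (-9)²)² = (-15 + 81)² = 66² = 4356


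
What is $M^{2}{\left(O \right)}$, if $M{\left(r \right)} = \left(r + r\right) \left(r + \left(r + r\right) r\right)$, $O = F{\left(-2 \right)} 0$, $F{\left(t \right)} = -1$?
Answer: $0$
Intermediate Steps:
$O = 0$ ($O = \left(-1\right) 0 = 0$)
$M{\left(r \right)} = 2 r \left(r + 2 r^{2}\right)$ ($M{\left(r \right)} = 2 r \left(r + 2 r r\right) = 2 r \left(r + 2 r^{2}\right)$)
$M^{2}{\left(O \right)} = \left(0^{2} \left(2 + 4 \cdot 0\right)\right)^{2} = \left(0 \left(2 + 0\right)\right)^{2} = \left(0 \cdot 2\right)^{2} = 0^{2} = 0$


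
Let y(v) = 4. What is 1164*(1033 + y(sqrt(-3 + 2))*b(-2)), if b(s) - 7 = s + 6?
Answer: 1253628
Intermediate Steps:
b(s) = 13 + s (b(s) = 7 + (s + 6) = 7 + (6 + s) = 13 + s)
1164*(1033 + y(sqrt(-3 + 2))*b(-2)) = 1164*(1033 + 4*(13 - 2)) = 1164*(1033 + 4*11) = 1164*(1033 + 44) = 1164*1077 = 1253628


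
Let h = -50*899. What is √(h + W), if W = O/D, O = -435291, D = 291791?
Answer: I*√3827259360257131/291791 ≈ 212.02*I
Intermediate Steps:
h = -44950
W = -435291/291791 ≈ -1.4918
√(h + W) = √(-44950 - 435291/291791) = √(-13116440741/291791) = I*√3827259360257131/291791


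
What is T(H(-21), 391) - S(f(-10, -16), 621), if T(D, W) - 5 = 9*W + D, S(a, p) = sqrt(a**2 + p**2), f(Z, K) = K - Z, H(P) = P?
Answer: 3503 - 3*sqrt(42853) ≈ 2882.0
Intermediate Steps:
T(D, W) = 5 + D + 9*W (T(D, W) = 5 + (9*W + D) = 5 + (D + 9*W) = 5 + D + 9*W)
T(H(-21), 391) - S(f(-10, -16), 621) = (5 - 21 + 9*391) - sqrt((-16 - 1*(-10))**2 + 621**2) = (5 - 21 + 3519) - sqrt((-16 + 10)**2 + 385641) = 3503 - sqrt((-6)**2 + 385641) = 3503 - sqrt(36 + 385641) = 3503 - sqrt(385677) = 3503 - 3*sqrt(42853)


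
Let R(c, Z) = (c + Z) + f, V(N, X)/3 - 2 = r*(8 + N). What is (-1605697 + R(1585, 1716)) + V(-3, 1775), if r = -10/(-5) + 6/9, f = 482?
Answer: -1601868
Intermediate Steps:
r = 8/3 (r = -10*(-1/5) + 6*(1/9) = 2 + 2/3 = 8/3 ≈ 2.6667)
V(N, X) = 70 + 8*N (V(N, X) = 6 + 3*(8*(8 + N)/3) = 6 + 3*(64/3 + 8*N/3) = 6 + (64 + 8*N) = 70 + 8*N)
R(c, Z) = 482 + Z + c (R(c, Z) = (c + Z) + 482 = (Z + c) + 482 = 482 + Z + c)
(-1605697 + R(1585, 1716)) + V(-3, 1775) = (-1605697 + (482 + 1716 + 1585)) + (70 + 8*(-3)) = (-1605697 + 3783) + (70 - 24) = -1601914 + 46 = -1601868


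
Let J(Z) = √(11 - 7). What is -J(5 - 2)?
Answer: -2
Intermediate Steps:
J(Z) = 2 (J(Z) = √4 = 2)
-J(5 - 2) = -1*2 = -2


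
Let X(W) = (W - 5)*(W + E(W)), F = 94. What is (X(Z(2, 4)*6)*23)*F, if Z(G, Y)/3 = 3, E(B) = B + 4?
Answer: 11865056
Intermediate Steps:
E(B) = 4 + B
Z(G, Y) = 9 (Z(G, Y) = 3*3 = 9)
X(W) = (-5 + W)*(4 + 2*W) (X(W) = (W - 5)*(W + (4 + W)) = (-5 + W)*(4 + 2*W))
(X(Z(2, 4)*6)*23)*F = ((-20 - 54*6 + 2*(9*6)**2)*23)*94 = ((-20 - 6*54 + 2*54**2)*23)*94 = ((-20 - 324 + 2*2916)*23)*94 = ((-20 - 324 + 5832)*23)*94 = (5488*23)*94 = 126224*94 = 11865056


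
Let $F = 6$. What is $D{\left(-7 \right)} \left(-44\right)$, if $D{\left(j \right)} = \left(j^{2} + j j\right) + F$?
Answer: $-4576$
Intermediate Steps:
$D{\left(j \right)} = 6 + 2 j^{2}$ ($D{\left(j \right)} = \left(j^{2} + j j\right) + 6 = \left(j^{2} + j^{2}\right) + 6 = 2 j^{2} + 6 = 6 + 2 j^{2}$)
$D{\left(-7 \right)} \left(-44\right) = \left(6 + 2 \left(-7\right)^{2}\right) \left(-44\right) = \left(6 + 2 \cdot 49\right) \left(-44\right) = \left(6 + 98\right) \left(-44\right) = 104 \left(-44\right) = -4576$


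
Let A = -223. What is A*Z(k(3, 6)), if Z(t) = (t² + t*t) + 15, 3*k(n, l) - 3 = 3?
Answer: -5129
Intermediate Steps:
k(n, l) = 2 (k(n, l) = 1 + (⅓)*3 = 1 + 1 = 2)
Z(t) = 15 + 2*t² (Z(t) = (t² + t²) + 15 = 2*t² + 15 = 15 + 2*t²)
A*Z(k(3, 6)) = -223*(15 + 2*2²) = -223*(15 + 2*4) = -223*(15 + 8) = -223*23 = -5129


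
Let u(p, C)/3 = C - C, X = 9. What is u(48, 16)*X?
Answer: 0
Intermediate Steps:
u(p, C) = 0 (u(p, C) = 3*(C - C) = 3*0 = 0)
u(48, 16)*X = 0*9 = 0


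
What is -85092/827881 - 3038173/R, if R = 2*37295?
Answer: -2521592713693/61751643790 ≈ -40.834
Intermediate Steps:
R = 74590
-85092/827881 - 3038173/R = -85092/827881 - 3038173/74590 = -2521592713693/61751643790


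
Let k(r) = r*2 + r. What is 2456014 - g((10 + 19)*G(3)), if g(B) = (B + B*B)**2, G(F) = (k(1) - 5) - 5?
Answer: -1679036022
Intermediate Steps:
k(r) = 3*r (k(r) = 2*r + r = 3*r)
G(F) = -7 (G(F) = (3*1 - 5) - 5 = (3 - 5) - 5 = -2 - 5 = -7)
g(B) = (B + B**2)**2
2456014 - g((10 + 19)*G(3)) = 2456014 - ((10 + 19)*(-7))**2*(1 + (10 + 19)*(-7))**2 = 2456014 - (29*(-7))**2*(1 + 29*(-7))**2 = 2456014 - (-203)**2*(1 - 203)**2 = 2456014 - 41209*(-202)**2 = 2456014 - 41209*40804 = 2456014 - 1*1681492036 = 2456014 - 1681492036 = -1679036022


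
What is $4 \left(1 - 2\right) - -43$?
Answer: $39$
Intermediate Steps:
$4 \left(1 - 2\right) - -43 = 4 \left(-1\right) + 43 = -4 + 43 = 39$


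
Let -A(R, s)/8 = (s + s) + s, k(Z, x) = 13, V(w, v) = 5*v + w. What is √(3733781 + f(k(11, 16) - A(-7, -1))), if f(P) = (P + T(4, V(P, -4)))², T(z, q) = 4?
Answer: 3*√414870 ≈ 1932.3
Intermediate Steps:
V(w, v) = w + 5*v
A(R, s) = -24*s (A(R, s) = -8*((s + s) + s) = -8*(2*s + s) = -24*s)
f(P) = (4 + P)² (f(P) = (P + 4)² = (4 + P)²)
√(3733781 + f(k(11, 16) - A(-7, -1))) = √(3733781 + (4 + (13 - (-24)*(-1)))²) = √(3733781 + (4 + (13 - 1*24))²) = √(3733781 + (4 + (13 - 24))²) = √(3733781 + (4 - 11)²) = √(3733781 + (-7)²) = √(3733781 + 49) = √3733830 = 3*√414870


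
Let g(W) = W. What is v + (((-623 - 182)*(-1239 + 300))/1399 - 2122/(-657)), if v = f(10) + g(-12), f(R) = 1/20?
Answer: 9772158683/18382860 ≈ 531.59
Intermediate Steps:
f(R) = 1/20
v = -239/20 (v = 1/20 - 12 = -239/20 ≈ -11.950)
v + (((-623 - 182)*(-1239 + 300))/1399 - 2122/(-657)) = -239/20 + (((-623 - 182)*(-1239 + 300))/1399 - 2122/(-657)) = -239/20 + (-805*(-939)*(1/1399) - 2122*(-1/657)) = -239/20 + (755895*(1/1399) + 2122/657) = -239/20 + (755895/1399 + 2122/657) = -239/20 + 499591693/919143 = 9772158683/18382860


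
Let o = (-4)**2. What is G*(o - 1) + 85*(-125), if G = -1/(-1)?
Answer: -10610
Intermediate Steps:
o = 16
G = 1 (G = -1*(-1) = 1)
G*(o - 1) + 85*(-125) = 1*(16 - 1) + 85*(-125) = 1*15 - 10625 = 15 - 10625 = -10610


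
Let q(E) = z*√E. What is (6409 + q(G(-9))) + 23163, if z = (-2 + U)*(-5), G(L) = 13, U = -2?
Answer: 29572 + 20*√13 ≈ 29644.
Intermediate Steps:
z = 20 (z = (-2 - 2)*(-5) = -4*(-5) = 20)
q(E) = 20*√E
(6409 + q(G(-9))) + 23163 = (6409 + 20*√13) + 23163 = 29572 + 20*√13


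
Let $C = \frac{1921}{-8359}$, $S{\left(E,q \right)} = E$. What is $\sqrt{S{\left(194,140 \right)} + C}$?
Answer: $\frac{5 \sqrt{541571251}}{8359} \approx 13.92$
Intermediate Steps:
$C = - \frac{1921}{8359}$ ($C = 1921 \left(- \frac{1}{8359}\right) = - \frac{1921}{8359} \approx -0.22981$)
$\sqrt{S{\left(194,140 \right)} + C} = \sqrt{194 - \frac{1921}{8359}} = \sqrt{\frac{1619725}{8359}} = \frac{5 \sqrt{541571251}}{8359}$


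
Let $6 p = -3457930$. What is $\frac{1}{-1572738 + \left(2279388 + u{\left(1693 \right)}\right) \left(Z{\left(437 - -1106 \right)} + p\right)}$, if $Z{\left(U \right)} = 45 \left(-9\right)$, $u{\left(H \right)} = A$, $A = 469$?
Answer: $- \frac{3}{3944567702474} \approx -7.6054 \cdot 10^{-13}$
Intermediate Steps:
$p = - \frac{1728965}{3}$ ($p = \frac{1}{6} \left(-3457930\right) = - \frac{1728965}{3} \approx -5.7632 \cdot 10^{5}$)
$u{\left(H \right)} = 469$
$Z{\left(U \right)} = -405$
$\frac{1}{-1572738 + \left(2279388 + u{\left(1693 \right)}\right) \left(Z{\left(437 - -1106 \right)} + p\right)} = \frac{1}{-1572738 + \left(2279388 + 469\right) \left(-405 - \frac{1728965}{3}\right)} = \frac{1}{-1572738 + 2279857 \left(- \frac{1730180}{3}\right)} = \frac{1}{-1572738 - \frac{3944562984260}{3}} = \frac{1}{- \frac{3944567702474}{3}} = - \frac{3}{3944567702474}$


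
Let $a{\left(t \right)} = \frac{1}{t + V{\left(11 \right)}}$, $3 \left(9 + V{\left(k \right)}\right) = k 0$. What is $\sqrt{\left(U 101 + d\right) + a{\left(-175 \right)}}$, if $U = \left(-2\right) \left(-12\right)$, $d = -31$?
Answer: $\frac{\sqrt{20254306}}{92} \approx 48.918$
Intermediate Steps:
$U = 24$
$V{\left(k \right)} = -9$ ($V{\left(k \right)} = -9 + \frac{k 0}{3} = -9 + \frac{1}{3} \cdot 0 = -9 + 0 = -9$)
$a{\left(t \right)} = \frac{1}{-9 + t}$ ($a{\left(t \right)} = \frac{1}{t - 9} = \frac{1}{-9 + t}$)
$\sqrt{\left(U 101 + d\right) + a{\left(-175 \right)}} = \sqrt{\left(24 \cdot 101 - 31\right) + \frac{1}{-9 - 175}} = \sqrt{\left(2424 - 31\right) + \frac{1}{-184}} = \sqrt{2393 - \frac{1}{184}} = \sqrt{\frac{440311}{184}} = \frac{\sqrt{20254306}}{92}$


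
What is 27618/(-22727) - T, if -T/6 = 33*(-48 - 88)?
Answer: -612020274/22727 ≈ -26929.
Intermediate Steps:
T = 26928 (T = -198*(-48 - 88) = -198*(-136) = -6*(-4488) = 26928)
27618/(-22727) - T = 27618/(-22727) - 1*26928 = 27618*(-1/22727) - 26928 = -27618/22727 - 26928 = -612020274/22727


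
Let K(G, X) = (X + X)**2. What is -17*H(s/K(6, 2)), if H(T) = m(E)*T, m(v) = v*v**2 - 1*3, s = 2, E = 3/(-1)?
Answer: 255/4 ≈ 63.750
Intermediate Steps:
E = -3 (E = 3*(-1) = -3)
K(G, X) = 4*X**2 (K(G, X) = (2*X)**2 = 4*X**2)
m(v) = -3 + v**3 (m(v) = v**3 - 3 = -3 + v**3)
H(T) = -30*T (H(T) = (-3 + (-3)**3)*T = (-3 - 27)*T = -30*T)
-17*H(s/K(6, 2)) = -(-510)*2/((4*2**2)) = -(-510)*2/((4*4)) = -(-510)*2/16 = -(-510)*2*(1/16) = -(-510)/8 = -17*(-15/4) = 255/4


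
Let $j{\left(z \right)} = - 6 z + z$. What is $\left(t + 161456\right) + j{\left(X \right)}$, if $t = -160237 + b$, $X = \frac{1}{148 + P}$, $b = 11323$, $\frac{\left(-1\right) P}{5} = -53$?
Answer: $\frac{5179841}{413} \approx 12542.0$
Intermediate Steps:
$P = 265$ ($P = \left(-5\right) \left(-53\right) = 265$)
$X = \frac{1}{413}$ ($X = \frac{1}{148 + 265} = \frac{1}{413} \approx 0.0024213$)
$t = -148914$ ($t = -160237 + 11323 = -148914$)
$j{\left(z \right)} = - 5 z$
$\left(t + 161456\right) + j{\left(X \right)} = \left(-148914 + 161456\right) - \frac{5}{413} = 12542 - \frac{5}{413} = \frac{5179841}{413}$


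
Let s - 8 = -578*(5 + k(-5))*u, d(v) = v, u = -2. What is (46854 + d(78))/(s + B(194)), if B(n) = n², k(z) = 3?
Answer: 11733/11723 ≈ 1.0009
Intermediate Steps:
s = 9256 (s = 8 - 578*(5 + 3)*(-2) = 8 - 4624*(-2) = 8 - 578*(-16) = 8 + 9248 = 9256)
(46854 + d(78))/(s + B(194)) = (46854 + 78)/(9256 + 194²) = 46932/(9256 + 37636) = 46932/46892 = 46932*(1/46892) = 11733/11723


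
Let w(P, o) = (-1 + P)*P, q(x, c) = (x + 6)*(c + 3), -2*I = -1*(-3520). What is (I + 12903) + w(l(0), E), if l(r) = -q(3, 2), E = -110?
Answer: 13213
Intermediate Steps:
I = -1760 (I = -(-1)*(-3520)/2 = -1/2*3520 = -1760)
q(x, c) = (3 + c)*(6 + x) (q(x, c) = (6 + x)*(3 + c) = (3 + c)*(6 + x))
l(r) = -45 (l(r) = -(18 + 3*3 + 6*2 + 2*3) = -(18 + 9 + 12 + 6) = -1*45 = -45)
w(P, o) = P*(-1 + P)
(I + 12903) + w(l(0), E) = (-1760 + 12903) - 45*(-1 - 45) = 11143 - 45*(-46) = 11143 + 2070 = 13213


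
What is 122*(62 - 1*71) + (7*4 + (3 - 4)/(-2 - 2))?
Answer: -4279/4 ≈ -1069.8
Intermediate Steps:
122*(62 - 1*71) + (7*4 + (3 - 4)/(-2 - 2)) = 122*(62 - 71) + (28 - 1/(-4)) = 122*(-9) + (28 - 1*(-¼)) = -1098 + (28 + ¼) = -1098 + 113/4 = -4279/4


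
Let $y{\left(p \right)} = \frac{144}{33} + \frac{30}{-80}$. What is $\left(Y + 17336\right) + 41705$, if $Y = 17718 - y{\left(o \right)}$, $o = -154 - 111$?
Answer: $\frac{6754441}{88} \approx 76755.0$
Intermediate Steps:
$o = -265$ ($o = -154 - 111 = -265$)
$y{\left(p \right)} = \frac{351}{88}$ ($y{\left(p \right)} = 144 \cdot \frac{1}{33} + 30 \left(- \frac{1}{80}\right) = \frac{48}{11} - \frac{3}{8} = \frac{351}{88}$)
$Y = \frac{1558833}{88}$ ($Y = 17718 - \frac{351}{88} = \frac{1558833}{88} \approx 17714.0$)
$\left(Y + 17336\right) + 41705 = \left(\frac{1558833}{88} + 17336\right) + 41705 = \frac{3084401}{88} + 41705 = \frac{6754441}{88}$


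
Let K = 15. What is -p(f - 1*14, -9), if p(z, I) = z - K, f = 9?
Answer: 20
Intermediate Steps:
p(z, I) = -15 + z (p(z, I) = z - 1*15 = z - 15 = -15 + z)
-p(f - 1*14, -9) = -(-15 + (9 - 1*14)) = -(-15 + (9 - 14)) = -(-15 - 5) = -1*(-20) = 20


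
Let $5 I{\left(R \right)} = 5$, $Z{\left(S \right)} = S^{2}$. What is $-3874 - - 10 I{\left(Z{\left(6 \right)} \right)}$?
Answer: $-3864$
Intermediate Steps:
$I{\left(R \right)} = 1$ ($I{\left(R \right)} = \frac{1}{5} \cdot 5 = 1$)
$-3874 - - 10 I{\left(Z{\left(6 \right)} \right)} = -3874 - \left(-10\right) 1 = -3874 - -10 = -3874 + 10 = -3864$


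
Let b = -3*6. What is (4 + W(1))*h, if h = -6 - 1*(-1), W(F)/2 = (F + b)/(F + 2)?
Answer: 110/3 ≈ 36.667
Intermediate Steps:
b = -18
W(F) = 2*(-18 + F)/(2 + F) (W(F) = 2*((F - 18)/(F + 2)) = 2*((-18 + F)/(2 + F)) = 2*(-18 + F)/(2 + F))
h = -5 (h = -6 + 1 = -5)
(4 + W(1))*h = (4 + 2*(-18 + 1)/(2 + 1))*(-5) = (4 + 2*(-17)/3)*(-5) = (4 + 2*(⅓)*(-17))*(-5) = (4 - 34/3)*(-5) = -22/3*(-5) = 110/3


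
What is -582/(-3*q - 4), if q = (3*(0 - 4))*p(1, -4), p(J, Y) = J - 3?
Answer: 291/38 ≈ 7.6579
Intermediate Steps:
p(J, Y) = -3 + J
q = 24 (q = (3*(0 - 4))*(-3 + 1) = (3*(-4))*(-2) = -12*(-2) = 24)
-582/(-3*q - 4) = -582/(-3*24 - 4) = -582/(-72 - 4) = -582/(-76) = -582*(-1/76) = 291/38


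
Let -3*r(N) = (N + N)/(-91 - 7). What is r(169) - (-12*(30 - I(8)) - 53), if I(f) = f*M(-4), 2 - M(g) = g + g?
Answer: -80240/147 ≈ -545.85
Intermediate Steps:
M(g) = 2 - 2*g (M(g) = 2 - (g + g) = 2 - 2*g)
r(N) = N/147 (r(N) = -(N + N)/(3*(-91 - 7)) = -2*N/(3*(-98)) = -2*N*(-1)/(3*98) = -(-1)*N/147 = N/147)
I(f) = 10*f (I(f) = f*(2 - 2*(-4)) = f*(2 + 8) = f*10 = 10*f)
r(169) - (-12*(30 - I(8)) - 53) = (1/147)*169 - (-12*(30 - 10*8) - 53) = 169/147 - (-12*(30 - 1*80) - 53) = 169/147 - (-12*(30 - 80) - 53) = 169/147 - (-12*(-50) - 53) = 169/147 - (600 - 53) = 169/147 - 1*547 = 169/147 - 547 = -80240/147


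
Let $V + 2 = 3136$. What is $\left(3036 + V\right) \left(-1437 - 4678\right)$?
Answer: $-37729550$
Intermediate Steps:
$V = 3134$ ($V = -2 + 3136 = 3134$)
$\left(3036 + V\right) \left(-1437 - 4678\right) = \left(3036 + 3134\right) \left(-1437 - 4678\right) = 6170 \left(-6115\right) = -37729550$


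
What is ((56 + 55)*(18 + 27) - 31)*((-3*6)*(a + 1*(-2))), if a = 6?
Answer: -357408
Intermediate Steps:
((56 + 55)*(18 + 27) - 31)*((-3*6)*(a + 1*(-2))) = ((56 + 55)*(18 + 27) - 31)*((-3*6)*(6 + 1*(-2))) = (111*45 - 31)*(-18*(6 - 2)) = (4995 - 31)*(-18*4) = 4964*(-72) = -357408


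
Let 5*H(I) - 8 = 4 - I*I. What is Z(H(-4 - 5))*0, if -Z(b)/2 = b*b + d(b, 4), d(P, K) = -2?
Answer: 0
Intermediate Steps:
H(I) = 12/5 - I²/5 (H(I) = 8/5 + (4 - I*I)/5 = 8/5 + (4 - I²)/5 = 8/5 + (⅘ - I²/5) = 12/5 - I²/5)
Z(b) = 4 - 2*b² (Z(b) = -2*(b*b - 2) = -2*(b² - 2) = -2*(-2 + b²) = 4 - 2*b²)
Z(H(-4 - 5))*0 = (4 - 2*(12/5 - (-4 - 5)²/5)²)*0 = (4 - 2*(12/5 - ⅕*(-9)²)²)*0 = (4 - 2*(12/5 - ⅕*81)²)*0 = (4 - 2*(12/5 - 81/5)²)*0 = (4 - 2*(-69/5)²)*0 = (4 - 2*4761/25)*0 = (4 - 9522/25)*0 = -9422/25*0 = 0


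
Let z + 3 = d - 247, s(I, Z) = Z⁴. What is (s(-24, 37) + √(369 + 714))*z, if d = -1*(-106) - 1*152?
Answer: -554751656 - 5624*√3 ≈ -5.5476e+8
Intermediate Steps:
d = -46 (d = 106 - 152 = -46)
z = -296 (z = -3 + (-46 - 247) = -3 - 293 = -296)
(s(-24, 37) + √(369 + 714))*z = (37⁴ + √(369 + 714))*(-296) = (1874161 + √1083)*(-296) = (1874161 + 19*√3)*(-296) = -554751656 - 5624*√3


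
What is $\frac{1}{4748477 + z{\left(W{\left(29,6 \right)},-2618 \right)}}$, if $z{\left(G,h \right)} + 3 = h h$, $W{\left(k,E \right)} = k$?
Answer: $\frac{1}{11602398} \approx 8.6189 \cdot 10^{-8}$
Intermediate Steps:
$z{\left(G,h \right)} = -3 + h^{2}$ ($z{\left(G,h \right)} = -3 + h h = -3 + h^{2}$)
$\frac{1}{4748477 + z{\left(W{\left(29,6 \right)},-2618 \right)}} = \frac{1}{4748477 - \left(3 - \left(-2618\right)^{2}\right)} = \frac{1}{4748477 + \left(-3 + 6853924\right)} = \frac{1}{4748477 + 6853921} = \frac{1}{11602398}$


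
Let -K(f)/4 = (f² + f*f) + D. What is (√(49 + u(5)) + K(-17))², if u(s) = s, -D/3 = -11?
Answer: 5973190 - 14664*√6 ≈ 5.9373e+6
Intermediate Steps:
D = 33 (D = -3*(-11) = 33)
K(f) = -132 - 8*f² (K(f) = -4*((f² + f*f) + 33) = -4*((f² + f²) + 33) = -4*(2*f² + 33) = -4*(33 + 2*f²) = -132 - 8*f²)
(√(49 + u(5)) + K(-17))² = (√(49 + 5) + (-132 - 8*(-17)²))² = (√54 + (-132 - 8*289))² = (3*√6 + (-132 - 2312))² = (3*√6 - 2444)² = (-2444 + 3*√6)²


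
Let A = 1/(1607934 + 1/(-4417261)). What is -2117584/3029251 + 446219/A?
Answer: 9600737553782046915266613/13380992301511 ≈ 7.1749e+11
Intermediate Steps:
A = 4417261/7102664148773 (A = 1/(1607934 - 1/4417261) = 1/(7102664148773/4417261) = 4417261/7102664148773 ≈ 6.2192e-7)
-2117584/3029251 + 446219/A = -2117584/3029251 + 446219/(4417261/7102664148773) = -2117584*1/3029251 + 446219*(7102664148773/4417261) = -2117584/3029251 + 3169343693801339287/4417261 = 9600737553782046915266613/13380992301511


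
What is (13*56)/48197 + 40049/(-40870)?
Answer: -1900488293/1969811390 ≈ -0.96481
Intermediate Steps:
(13*56)/48197 + 40049/(-40870) = 728*(1/48197) + 40049*(-1/40870) = 728/48197 - 40049/40870 = -1900488293/1969811390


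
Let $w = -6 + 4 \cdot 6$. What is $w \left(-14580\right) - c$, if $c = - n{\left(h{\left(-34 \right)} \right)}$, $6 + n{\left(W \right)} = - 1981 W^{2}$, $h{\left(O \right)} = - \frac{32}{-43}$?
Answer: $- \frac{487291198}{1849} \approx -2.6354 \cdot 10^{5}$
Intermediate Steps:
$h{\left(O \right)} = \frac{32}{43}$ ($h{\left(O \right)} = \left(-32\right) \left(- \frac{1}{43}\right) = \frac{32}{43}$)
$w = 18$ ($w = -6 + 24 = 18$)
$n{\left(W \right)} = -6 - 1981 W^{2}$
$c = \frac{2039638}{1849}$ ($c = - (-6 - 1981 \left(\frac{32}{43}\right)^{2}) = - (-6 - \frac{2028544}{1849}) = \left(-1\right) \left(- \frac{2039638}{1849}\right) = \frac{2039638}{1849} \approx 1103.1$)
$w \left(-14580\right) - c = 18 \left(-14580\right) - \frac{2039638}{1849} = -262440 - \frac{2039638}{1849} = - \frac{487291198}{1849}$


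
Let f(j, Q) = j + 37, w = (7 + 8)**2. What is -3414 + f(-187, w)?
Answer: -3564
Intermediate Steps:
w = 225 (w = 15**2 = 225)
f(j, Q) = 37 + j
-3414 + f(-187, w) = -3414 + (37 - 187) = -3414 - 150 = -3564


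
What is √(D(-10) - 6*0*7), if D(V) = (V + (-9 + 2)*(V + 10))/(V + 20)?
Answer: I ≈ 1.0*I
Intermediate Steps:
D(V) = (-70 - 6*V)/(20 + V) (D(V) = (V - 7*(10 + V))/(20 + V) = (V + (-70 - 7*V))/(20 + V) = (-70 - 6*V)/(20 + V))
√(D(-10) - 6*0*7) = √(2*(-35 - 3*(-10))/(20 - 10) - 6*0*7) = √(2*(-35 + 30)/10 + 0*7) = √(2*(⅒)*(-5) + 0) = √(-1 + 0) = √(-1) = I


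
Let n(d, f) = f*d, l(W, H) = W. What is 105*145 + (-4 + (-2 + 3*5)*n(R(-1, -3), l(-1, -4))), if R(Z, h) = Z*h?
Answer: 15182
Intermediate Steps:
n(d, f) = d*f
105*145 + (-4 + (-2 + 3*5)*n(R(-1, -3), l(-1, -4))) = 105*145 + (-4 + (-2 + 3*5)*(-1*(-3)*(-1))) = 15225 + (-4 + (-2 + 15)*(3*(-1))) = 15225 + (-4 + 13*(-3)) = 15225 + (-4 - 39) = 15225 - 43 = 15182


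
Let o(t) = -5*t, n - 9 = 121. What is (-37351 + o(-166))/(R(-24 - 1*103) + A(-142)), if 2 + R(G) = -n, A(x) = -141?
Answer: 36521/273 ≈ 133.78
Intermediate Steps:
n = 130 (n = 9 + 121 = 130)
R(G) = -132 (R(G) = -2 - 1*130 = -2 - 130 = -132)
(-37351 + o(-166))/(R(-24 - 1*103) + A(-142)) = (-37351 - 5*(-166))/(-132 - 141) = (-37351 + 830)/(-273) = -36521*(-1/273) = 36521/273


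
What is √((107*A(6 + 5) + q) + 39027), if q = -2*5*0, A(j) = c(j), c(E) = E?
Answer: 46*√19 ≈ 200.51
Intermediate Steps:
A(j) = j
q = 0 (q = -10*0 = 0)
√((107*A(6 + 5) + q) + 39027) = √((107*(6 + 5) + 0) + 39027) = √((107*11 + 0) + 39027) = √((1177 + 0) + 39027) = √(1177 + 39027) = √40204 = 46*√19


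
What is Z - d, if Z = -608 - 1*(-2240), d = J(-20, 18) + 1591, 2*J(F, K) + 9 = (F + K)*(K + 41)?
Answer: 209/2 ≈ 104.50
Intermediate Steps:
J(F, K) = -9/2 + (41 + K)*(F + K)/2 (J(F, K) = -9/2 + ((F + K)*(K + 41))/2 = -9/2 + ((F + K)*(41 + K))/2 = -9/2 + ((41 + K)*(F + K))/2 = -9/2 + (41 + K)*(F + K)/2)
d = 3055/2 (d = (-9/2 + (1/2)*18**2 + (41/2)*(-20) + (41/2)*18 + (1/2)*(-20)*18) + 1591 = (-9/2 + (1/2)*324 - 410 + 369 - 180) + 1591 = (-9/2 + 162 - 410 + 369 - 180) + 1591 = -127/2 + 1591 = 3055/2 ≈ 1527.5)
Z = 1632 (Z = -608 + 2240 = 1632)
Z - d = 1632 - 1*3055/2 = 1632 - 3055/2 = 209/2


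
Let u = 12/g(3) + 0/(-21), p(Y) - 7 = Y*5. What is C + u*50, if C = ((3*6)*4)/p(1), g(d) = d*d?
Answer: 218/3 ≈ 72.667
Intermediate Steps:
g(d) = d²
p(Y) = 7 + 5*Y (p(Y) = 7 + Y*5 = 7 + 5*Y)
C = 6 (C = ((3*6)*4)/(7 + 5*1) = (18*4)/(7 + 5) = 72/12 = 72*(1/12) = 6)
u = 4/3 (u = 12/(3²) + 0/(-21) = 12/9 + 0*(-1/21) = 12*(⅑) + 0 = 4/3 + 0 = 4/3 ≈ 1.3333)
C + u*50 = 6 + (4/3)*50 = 6 + 200/3 = 218/3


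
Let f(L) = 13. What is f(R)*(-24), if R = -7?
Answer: -312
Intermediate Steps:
f(R)*(-24) = 13*(-24) = -312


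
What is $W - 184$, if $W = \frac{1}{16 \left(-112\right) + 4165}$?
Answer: $- \frac{436631}{2373} \approx -184.0$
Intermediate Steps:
$W = \frac{1}{2373}$ ($W = \frac{1}{-1792 + 4165} = \frac{1}{2373} \approx 0.00042141$)
$W - 184 = \frac{1}{2373} - 184 = - \frac{436631}{2373}$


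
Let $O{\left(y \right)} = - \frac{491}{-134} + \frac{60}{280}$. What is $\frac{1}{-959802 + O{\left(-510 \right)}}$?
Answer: $- \frac{469}{450145319} \approx -1.0419 \cdot 10^{-6}$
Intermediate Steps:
$O{\left(y \right)} = \frac{1819}{469}$ ($O{\left(y \right)} = \left(-491\right) \left(- \frac{1}{134}\right) + 60 \cdot \frac{1}{280} = \frac{491}{134} + \frac{3}{14} = \frac{1819}{469}$)
$\frac{1}{-959802 + O{\left(-510 \right)}} = \frac{1}{-959802 + \frac{1819}{469}} = \frac{1}{- \frac{450145319}{469}} = - \frac{469}{450145319}$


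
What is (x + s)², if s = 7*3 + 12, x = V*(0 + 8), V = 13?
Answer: 18769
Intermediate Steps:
x = 104 (x = 13*(0 + 8) = 13*8 = 104)
s = 33 (s = 21 + 12 = 33)
(x + s)² = (104 + 33)² = 137² = 18769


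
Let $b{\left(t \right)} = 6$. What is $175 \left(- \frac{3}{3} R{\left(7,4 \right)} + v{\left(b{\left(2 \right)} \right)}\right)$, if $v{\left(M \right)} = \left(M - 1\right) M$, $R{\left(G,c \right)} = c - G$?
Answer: $5775$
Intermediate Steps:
$v{\left(M \right)} = M \left(-1 + M\right)$ ($v{\left(M \right)} = \left(-1 + M\right) M = M \left(-1 + M\right)$)
$175 \left(- \frac{3}{3} R{\left(7,4 \right)} + v{\left(b{\left(2 \right)} \right)}\right) = 175 \left(- \frac{3}{3} \left(4 - 7\right) + 6 \left(-1 + 6\right)\right) = 175 \left(\left(-3\right) \frac{1}{3} \left(4 - 7\right) + 6 \cdot 5\right) = 175 \left(\left(-1\right) \left(-3\right) + 30\right) = 175 \left(3 + 30\right) = 175 \cdot 33 = 5775$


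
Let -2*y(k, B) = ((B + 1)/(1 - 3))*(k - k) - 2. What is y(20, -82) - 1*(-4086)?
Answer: 4087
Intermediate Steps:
y(k, B) = 1 (y(k, B) = -(((B + 1)/(1 - 3))*(k - k) - 2)/2 = -(((1 + B)/(-2))*0 - 2)/2 = -(((1 + B)*(-1/2))*0 - 2)/2 = -((-1/2 - B/2)*0 - 2)/2 = -(0 - 2)/2 = -1/2*(-2) = 1)
y(20, -82) - 1*(-4086) = 1 - 1*(-4086) = 1 + 4086 = 4087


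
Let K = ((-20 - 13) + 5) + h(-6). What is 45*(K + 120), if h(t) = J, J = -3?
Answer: 4005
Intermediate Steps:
h(t) = -3
K = -31 (K = ((-20 - 13) + 5) - 3 = (-33 + 5) - 3 = -28 - 3 = -31)
45*(K + 120) = 45*(-31 + 120) = 45*89 = 4005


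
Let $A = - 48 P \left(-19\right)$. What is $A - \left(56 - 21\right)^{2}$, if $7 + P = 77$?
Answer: $62615$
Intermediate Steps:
$P = 70$ ($P = -7 + 77 = 70$)
$A = 63840$ ($A = \left(-48\right) 70 \left(-19\right) = \left(-3360\right) \left(-19\right) = 63840$)
$A - \left(56 - 21\right)^{2} = 63840 - \left(56 - 21\right)^{2} = 63840 - 35^{2} = 63840 - 1225 = 62615$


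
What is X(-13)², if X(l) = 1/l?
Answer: 1/169 ≈ 0.0059172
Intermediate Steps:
X(-13)² = (1/(-13))² = (-1/13)² = 1/169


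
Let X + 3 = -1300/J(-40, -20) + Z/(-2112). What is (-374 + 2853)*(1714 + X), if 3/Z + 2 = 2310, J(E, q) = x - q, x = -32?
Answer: 21984597638387/4874496 ≈ 4.5101e+6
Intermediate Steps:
J(E, q) = -32 - q
Z = 3/2308 (Z = 3/(-2 + 2310) = 3/2308 ≈ 0.0012998)
X = 513446909/4874496 (X = -3 + (-1300/(-32 - 1*(-20)) + (3/2308)/(-2112)) = -3 + (-1300/(-32 + 20) + (3/2308)*(-1/2112)) = -3 + (-1300/(-12) - 1/1624832) = -3 + (-1300*(-1/12) - 1/1624832) = -3 + (325/3 - 1/1624832) = -3 + 528070397/4874496 = 513446909/4874496 ≈ 105.33)
(-374 + 2853)*(1714 + X) = (-374 + 2853)*(1714 + 513446909/4874496) = 2479*(8868333053/4874496) = 21984597638387/4874496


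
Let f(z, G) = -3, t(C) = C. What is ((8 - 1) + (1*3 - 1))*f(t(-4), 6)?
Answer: -27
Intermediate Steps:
((8 - 1) + (1*3 - 1))*f(t(-4), 6) = ((8 - 1) + (1*3 - 1))*(-3) = (7 + (3 - 1))*(-3) = (7 + 2)*(-3) = 9*(-3) = -27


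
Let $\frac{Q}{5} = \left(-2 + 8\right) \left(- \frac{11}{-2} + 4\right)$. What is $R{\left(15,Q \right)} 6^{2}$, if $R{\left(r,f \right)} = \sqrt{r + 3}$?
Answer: $108 \sqrt{2} \approx 152.74$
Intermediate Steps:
$Q = 285$ ($Q = 5 \left(-2 + 8\right) \left(- \frac{11}{-2} + 4\right) = 5 \cdot 6 \left(\left(-11\right) \left(- \frac{1}{2}\right) + 4\right) = 5 \cdot 6 \left(\frac{11}{2} + 4\right) = 5 \cdot 6 \cdot \frac{19}{2} = 5 \cdot 57 = 285$)
$R{\left(r,f \right)} = \sqrt{3 + r}$
$R{\left(15,Q \right)} 6^{2} = \sqrt{3 + 15} \cdot 6^{2} = \sqrt{18} \cdot 36 = 3 \sqrt{2} \cdot 36 = 108 \sqrt{2}$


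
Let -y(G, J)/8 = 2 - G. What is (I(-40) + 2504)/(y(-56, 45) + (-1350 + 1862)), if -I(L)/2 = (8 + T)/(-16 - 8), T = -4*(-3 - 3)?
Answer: 470/9 ≈ 52.222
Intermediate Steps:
y(G, J) = -16 + 8*G (y(G, J) = -8*(2 - G) = -16 + 8*G)
T = 24 (T = -4*(-6) = 24)
I(L) = 8/3 (I(L) = -2*(8 + 24)/(-16 - 8) = -64/(-24) = -64*(-1)/24 = -2*(-4/3) = 8/3)
(I(-40) + 2504)/(y(-56, 45) + (-1350 + 1862)) = (8/3 + 2504)/((-16 + 8*(-56)) + (-1350 + 1862)) = 7520/(3*((-16 - 448) + 512)) = 7520/(3*(-464 + 512)) = (7520/3)/48 = (7520/3)*(1/48) = 470/9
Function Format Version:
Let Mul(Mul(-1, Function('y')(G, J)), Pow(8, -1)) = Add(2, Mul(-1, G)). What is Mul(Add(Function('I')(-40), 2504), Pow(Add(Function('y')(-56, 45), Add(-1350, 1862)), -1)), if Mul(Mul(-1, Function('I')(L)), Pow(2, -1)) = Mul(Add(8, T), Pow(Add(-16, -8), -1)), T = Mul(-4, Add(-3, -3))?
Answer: Rational(470, 9) ≈ 52.222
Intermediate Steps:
Function('y')(G, J) = Add(-16, Mul(8, G)) (Function('y')(G, J) = Mul(-8, Add(2, Mul(-1, G))) = Add(-16, Mul(8, G)))
T = 24 (T = Mul(-4, -6) = 24)
Function('I')(L) = Rational(8, 3) (Function('I')(L) = Mul(-2, Mul(Add(8, 24), Pow(Add(-16, -8), -1))) = Mul(-2, Mul(32, Pow(-24, -1))) = Mul(-2, Mul(32, Rational(-1, 24))) = Mul(-2, Rational(-4, 3)) = Rational(8, 3))
Mul(Add(Function('I')(-40), 2504), Pow(Add(Function('y')(-56, 45), Add(-1350, 1862)), -1)) = Mul(Add(Rational(8, 3), 2504), Pow(Add(Add(-16, Mul(8, -56)), Add(-1350, 1862)), -1)) = Mul(Rational(7520, 3), Pow(Add(Add(-16, -448), 512), -1)) = Mul(Rational(7520, 3), Pow(Add(-464, 512), -1)) = Mul(Rational(7520, 3), Pow(48, -1)) = Mul(Rational(7520, 3), Rational(1, 48)) = Rational(470, 9)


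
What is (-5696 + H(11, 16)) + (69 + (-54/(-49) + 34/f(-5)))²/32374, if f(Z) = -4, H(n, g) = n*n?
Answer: -1733341974831/310919896 ≈ -5574.9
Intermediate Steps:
H(n, g) = n²
(-5696 + H(11, 16)) + (69 + (-54/(-49) + 34/f(-5)))²/32374 = (-5696 + 11²) + (69 + (-54/(-49) + 34/(-4)))²/32374 = (-5696 + 121) + (69 + (-54*(-1/49) + 34*(-¼)))²*(1/32374) = -5575 + (69 + (54/49 - 17/2))²*(1/32374) = -5575 + (69 - 725/98)²*(1/32374) = -5575 + (6037/98)²*(1/32374) = -5575 + (36445369/9604)*(1/32374) = -5575 + 36445369/310919896 = -1733341974831/310919896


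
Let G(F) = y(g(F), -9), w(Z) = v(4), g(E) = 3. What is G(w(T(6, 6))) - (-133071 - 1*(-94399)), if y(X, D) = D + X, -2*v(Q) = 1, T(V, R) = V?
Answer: 38666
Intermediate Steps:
v(Q) = -½ (v(Q) = -½*1 = -½)
w(Z) = -½
G(F) = -6 (G(F) = -9 + 3 = -6)
G(w(T(6, 6))) - (-133071 - 1*(-94399)) = -6 - (-133071 - 1*(-94399)) = -6 - (-133071 + 94399) = -6 - 1*(-38672) = -6 + 38672 = 38666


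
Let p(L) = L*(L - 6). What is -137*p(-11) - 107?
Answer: -25726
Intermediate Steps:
p(L) = L*(-6 + L)
-137*p(-11) - 107 = -(-1507)*(-6 - 11) - 107 = -(-1507)*(-17) - 107 = -137*187 - 107 = -25619 - 107 = -25726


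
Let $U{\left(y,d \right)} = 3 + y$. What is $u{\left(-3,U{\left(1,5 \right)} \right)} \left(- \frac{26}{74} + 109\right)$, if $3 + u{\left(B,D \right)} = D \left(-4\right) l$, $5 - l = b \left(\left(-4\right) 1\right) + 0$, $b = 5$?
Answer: $- \frac{1620060}{37} \approx -43785.0$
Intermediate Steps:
$l = 25$ ($l = 5 - \left(5 \left(\left(-4\right) 1\right) + 0\right) = 5 - \left(5 \left(-4\right) + 0\right) = 5 - \left(-20 + 0\right) = 5 - -20 = 5 + 20 = 25$)
$u{\left(B,D \right)} = -3 - 100 D$ ($u{\left(B,D \right)} = -3 + D \left(-4\right) 25 = -3 + - 4 D 25 = -3 - 100 D$)
$u{\left(-3,U{\left(1,5 \right)} \right)} \left(- \frac{26}{74} + 109\right) = \left(-3 - 100 \left(3 + 1\right)\right) \left(- \frac{26}{74} + 109\right) = \left(-3 - 400\right) \left(\left(-26\right) \frac{1}{74} + 109\right) = \left(-3 - 400\right) \left(- \frac{13}{37} + 109\right) = \left(-403\right) \frac{4020}{37} = - \frac{1620060}{37}$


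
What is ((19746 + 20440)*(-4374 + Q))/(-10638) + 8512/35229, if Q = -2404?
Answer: 1599298418798/62461017 ≈ 25605.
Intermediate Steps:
((19746 + 20440)*(-4374 + Q))/(-10638) + 8512/35229 = ((19746 + 20440)*(-4374 - 2404))/(-10638) + 8512/35229 = (40186*(-6778))*(-1/10638) + 8512*(1/35229) = -272380708*(-1/10638) + 8512/35229 = 136190354/5319 + 8512/35229 = 1599298418798/62461017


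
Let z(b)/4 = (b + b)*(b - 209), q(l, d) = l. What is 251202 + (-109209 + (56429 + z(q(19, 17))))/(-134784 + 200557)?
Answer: 16522227486/65773 ≈ 2.5120e+5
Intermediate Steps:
z(b) = 8*b*(-209 + b) (z(b) = 4*((b + b)*(b - 209)) = 4*((2*b)*(-209 + b)) = 4*(2*b*(-209 + b)) = 8*b*(-209 + b))
251202 + (-109209 + (56429 + z(q(19, 17))))/(-134784 + 200557) = 251202 + (-109209 + (56429 + 8*19*(-209 + 19)))/(-134784 + 200557) = 251202 + (-109209 + (56429 + 8*19*(-190)))/65773 = 251202 + (-109209 + (56429 - 28880))*(1/65773) = 251202 + (-109209 + 27549)*(1/65773) = 251202 - 81660*1/65773 = 251202 - 81660/65773 = 16522227486/65773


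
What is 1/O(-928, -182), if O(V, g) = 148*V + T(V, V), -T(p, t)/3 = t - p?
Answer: -1/137344 ≈ -7.2810e-6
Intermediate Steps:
T(p, t) = -3*t + 3*p (T(p, t) = -3*(t - p) = -3*t + 3*p)
O(V, g) = 148*V (O(V, g) = 148*V + (-3*V + 3*V) = 148*V + 0 = 148*V)
1/O(-928, -182) = 1/(148*(-928)) = 1/(-137344) = -1/137344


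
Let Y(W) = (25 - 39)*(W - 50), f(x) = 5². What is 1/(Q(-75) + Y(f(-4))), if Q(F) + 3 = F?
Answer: 1/272 ≈ 0.0036765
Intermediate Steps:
Q(F) = -3 + F
f(x) = 25
Y(W) = 700 - 14*W (Y(W) = -14*(-50 + W) = 700 - 14*W)
1/(Q(-75) + Y(f(-4))) = 1/((-3 - 75) + (700 - 14*25)) = 1/(-78 + (700 - 350)) = 1/(-78 + 350) = 1/272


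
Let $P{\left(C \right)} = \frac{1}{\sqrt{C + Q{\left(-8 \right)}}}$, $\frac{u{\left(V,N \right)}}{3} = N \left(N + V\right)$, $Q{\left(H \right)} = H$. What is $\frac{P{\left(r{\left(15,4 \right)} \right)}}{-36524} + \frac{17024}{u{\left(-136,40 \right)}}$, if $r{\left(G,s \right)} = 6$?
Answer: $- \frac{133}{90} + \frac{i \sqrt{2}}{73048} \approx -1.4778 + 1.936 \cdot 10^{-5} i$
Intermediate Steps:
$u{\left(V,N \right)} = 3 N \left(N + V\right)$
$P{\left(C \right)} = \frac{1}{\sqrt{-8 + C}}$ ($P{\left(C \right)} = \frac{1}{\sqrt{C - 8}} = \frac{1}{\sqrt{-8 + C}}$)
$\frac{P{\left(r{\left(15,4 \right)} \right)}}{-36524} + \frac{17024}{u{\left(-136,40 \right)}} = \frac{1}{\sqrt{-8 + 6} \left(-36524\right)} + \frac{17024}{3 \cdot 40 \left(40 - 136\right)} = \frac{1}{\sqrt{-2}} \left(- \frac{1}{36524}\right) + \frac{17024}{3 \cdot 40 \left(-96\right)} = - \frac{i \sqrt{2}}{2} \left(- \frac{1}{36524}\right) + \frac{17024}{-11520} = \frac{i \sqrt{2}}{73048} + 17024 \left(- \frac{1}{11520}\right) = \frac{i \sqrt{2}}{73048} - \frac{133}{90} = - \frac{133}{90} + \frac{i \sqrt{2}}{73048}$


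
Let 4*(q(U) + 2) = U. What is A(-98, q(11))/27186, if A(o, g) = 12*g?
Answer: 3/9062 ≈ 0.00033105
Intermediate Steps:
q(U) = -2 + U/4
A(-98, q(11))/27186 = (12*(-2 + (¼)*11))/27186 = (12*(-2 + 11/4))*(1/27186) = (12*(¾))*(1/27186) = 9*(1/27186) = 3/9062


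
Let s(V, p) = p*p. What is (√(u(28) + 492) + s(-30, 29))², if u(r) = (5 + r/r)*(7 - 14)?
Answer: 707731 + 25230*√2 ≈ 7.4341e+5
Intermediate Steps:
s(V, p) = p²
u(r) = -42 (u(r) = (5 + 1)*(-7) = 6*(-7) = -42)
(√(u(28) + 492) + s(-30, 29))² = (√(-42 + 492) + 29²)² = (√450 + 841)² = (15*√2 + 841)² = (841 + 15*√2)²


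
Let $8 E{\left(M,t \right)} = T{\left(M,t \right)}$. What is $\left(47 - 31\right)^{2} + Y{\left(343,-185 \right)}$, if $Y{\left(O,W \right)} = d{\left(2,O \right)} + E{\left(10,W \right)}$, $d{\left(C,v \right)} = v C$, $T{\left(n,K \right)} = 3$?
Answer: $\frac{7539}{8} \approx 942.38$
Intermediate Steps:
$E{\left(M,t \right)} = \frac{3}{8}$ ($E{\left(M,t \right)} = \frac{1}{8} \cdot 3 = \frac{3}{8}$)
$d{\left(C,v \right)} = C v$
$Y{\left(O,W \right)} = \frac{3}{8} + 2 O$ ($Y{\left(O,W \right)} = 2 O + \frac{3}{8} = \frac{3}{8} + 2 O$)
$\left(47 - 31\right)^{2} + Y{\left(343,-185 \right)} = \left(47 - 31\right)^{2} + \left(\frac{3}{8} + 2 \cdot 343\right) = 16^{2} + \left(\frac{3}{8} + 686\right) = 256 + \frac{5491}{8} = \frac{7539}{8}$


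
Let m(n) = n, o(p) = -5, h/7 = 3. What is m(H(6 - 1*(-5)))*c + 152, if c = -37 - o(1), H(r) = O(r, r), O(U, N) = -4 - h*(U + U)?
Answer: 15064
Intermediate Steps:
h = 21 (h = 7*3 = 21)
O(U, N) = -4 - 42*U (O(U, N) = -4 - 21*(U + U) = -4 - 21*2*U = -4 - 42*U)
H(r) = -4 - 42*r
c = -32 (c = -37 - 1*(-5) = -37 + 5 = -32)
m(H(6 - 1*(-5)))*c + 152 = (-4 - 42*(6 - 1*(-5)))*(-32) + 152 = (-4 - 42*(6 + 5))*(-32) + 152 = (-4 - 42*11)*(-32) + 152 = (-4 - 462)*(-32) + 152 = -466*(-32) + 152 = 14912 + 152 = 15064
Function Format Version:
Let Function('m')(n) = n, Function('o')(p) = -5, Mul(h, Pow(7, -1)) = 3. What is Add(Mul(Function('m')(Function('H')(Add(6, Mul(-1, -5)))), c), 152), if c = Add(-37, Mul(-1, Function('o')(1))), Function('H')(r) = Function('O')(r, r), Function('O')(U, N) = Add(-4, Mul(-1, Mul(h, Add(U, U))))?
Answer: 15064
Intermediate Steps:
h = 21 (h = Mul(7, 3) = 21)
Function('O')(U, N) = Add(-4, Mul(-42, U)) (Function('O')(U, N) = Add(-4, Mul(-1, Mul(21, Add(U, U)))) = Add(-4, Mul(-1, Mul(21, Mul(2, U)))) = Add(-4, Mul(-1, Mul(42, U))) = Add(-4, Mul(-42, U)))
Function('H')(r) = Add(-4, Mul(-42, r))
c = -32 (c = Add(-37, Mul(-1, -5)) = Add(-37, 5) = -32)
Add(Mul(Function('m')(Function('H')(Add(6, Mul(-1, -5)))), c), 152) = Add(Mul(Add(-4, Mul(-42, Add(6, Mul(-1, -5)))), -32), 152) = Add(Mul(Add(-4, Mul(-42, Add(6, 5))), -32), 152) = Add(Mul(Add(-4, Mul(-42, 11)), -32), 152) = Add(Mul(Add(-4, -462), -32), 152) = Add(Mul(-466, -32), 152) = Add(14912, 152) = 15064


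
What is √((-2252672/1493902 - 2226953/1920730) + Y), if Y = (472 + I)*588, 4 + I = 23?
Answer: √594253394559616814295679887110/1434691194230 ≈ 537.31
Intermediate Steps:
I = 19 (I = -4 + 23 = 19)
Y = 288708 (Y = (472 + 19)*588 = 491*588 = 288708)
√((-2252672/1493902 - 2226953/1920730) + Y) = √((-2252672/1493902 - 2226953/1920730) + 288708) = √((-2252672*1/1493902 - 2226953*1/1920730) + 288708) = √((-1126336/746951 - 2226953/1920730) + 288708) = √(-3826812115583/1434691194230 + 288708) = √(414202998491639257/1434691194230) = √594253394559616814295679887110/1434691194230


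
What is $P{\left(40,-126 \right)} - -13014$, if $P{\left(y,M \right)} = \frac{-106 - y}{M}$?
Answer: $\frac{819955}{63} \approx 13015.0$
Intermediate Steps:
$P{\left(y,M \right)} = \frac{-106 - y}{M}$
$P{\left(40,-126 \right)} - -13014 = \frac{-106 - 40}{-126} - -13014 = - \frac{-106 - 40}{126} + 13014 = \left(- \frac{1}{126}\right) \left(-146\right) + 13014 = \frac{73}{63} + 13014 = \frac{819955}{63}$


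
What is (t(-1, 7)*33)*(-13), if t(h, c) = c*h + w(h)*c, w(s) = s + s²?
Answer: 3003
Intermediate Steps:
t(h, c) = c*h + c*h*(1 + h) (t(h, c) = c*h + (h*(1 + h))*c = c*h + c*h*(1 + h))
(t(-1, 7)*33)*(-13) = ((7*(-1)*(2 - 1))*33)*(-13) = ((7*(-1)*1)*33)*(-13) = -7*33*(-13) = -231*(-13) = 3003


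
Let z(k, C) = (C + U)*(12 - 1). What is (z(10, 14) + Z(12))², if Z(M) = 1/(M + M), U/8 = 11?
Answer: 725171041/576 ≈ 1.2590e+6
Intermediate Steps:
U = 88 (U = 8*11 = 88)
Z(M) = 1/(2*M)
z(k, C) = 968 + 11*C (z(k, C) = (C + 88)*(12 - 1) = (88 + C)*11 = 968 + 11*C)
(z(10, 14) + Z(12))² = ((968 + 11*14) + (½)/12)² = ((968 + 154) + (½)*(1/12))² = (1122 + 1/24)² = (26929/24)² = 725171041/576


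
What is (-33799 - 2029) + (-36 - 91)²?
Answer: -19699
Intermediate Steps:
(-33799 - 2029) + (-36 - 91)² = -35828 + (-127)² = -35828 + 16129 = -19699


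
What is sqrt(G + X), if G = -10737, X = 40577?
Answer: 4*sqrt(1865) ≈ 172.74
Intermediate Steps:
sqrt(G + X) = sqrt(-10737 + 40577) = sqrt(29840) = 4*sqrt(1865)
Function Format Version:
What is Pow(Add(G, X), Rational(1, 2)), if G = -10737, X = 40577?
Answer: Mul(4, Pow(1865, Rational(1, 2))) ≈ 172.74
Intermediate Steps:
Pow(Add(G, X), Rational(1, 2)) = Pow(Add(-10737, 40577), Rational(1, 2)) = Pow(29840, Rational(1, 2)) = Mul(4, Pow(1865, Rational(1, 2)))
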